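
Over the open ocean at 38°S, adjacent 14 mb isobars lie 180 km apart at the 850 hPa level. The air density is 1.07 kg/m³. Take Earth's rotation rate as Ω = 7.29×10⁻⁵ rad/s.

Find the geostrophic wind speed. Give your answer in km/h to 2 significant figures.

290 km/h

Coriolis parameter at 38°S:
f = 2Ω sin φ = 2 × 7.29×10⁻⁵ × sin 38° = 8.98×10⁻⁵ s⁻¹
Pressure gradient: |∂P/∂n| = 1400 Pa / 180000 m = 7.78×10⁻³ Pa/m
Geostrophic balance (pressure-gradient force = Coriolis force):
V_g = (1/(fρ)) |∂P/∂n| = 7.78×10⁻³ / (8.98×10⁻⁵ × 1.07) = 81.0 m/s
Converting: 81.0 m/s × 3.6 = 290 km/h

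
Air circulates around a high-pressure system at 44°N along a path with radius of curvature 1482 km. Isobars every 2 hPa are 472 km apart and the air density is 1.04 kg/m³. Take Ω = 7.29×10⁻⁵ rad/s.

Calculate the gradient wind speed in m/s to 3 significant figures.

Coriolis parameter at 44°N:
f = 2Ω sin φ = 2 × 7.29×10⁻⁵ × sin 44° = 1.01×10⁻⁴ s⁻¹
Pressure gradient: |∂P/∂n| = 200 Pa / 472000 m = 4.24×10⁻⁴ Pa/m
Geostrophic speed: V_g = |∂P/∂n|/(fρ) = 4.24×10⁻⁴/(1.01×10⁻⁴ × 1.04) = 4.02 m/s
Around a high, pressure-gradient force acts outward with centrifugal, so Coriolis balances both:
fV = (1/ρ)|∂P/∂n| + V²/R  →  V² − fR·V + fR·V_g = 0
With fR = 1.01×10⁻⁴ × 1482×10³ m = 150 m/s:
V = [fR − √((fR)² − 4 fR V_g)]/2 = [150 − √(150² − 4×150×4.02)]/2 = 4.14 m/s
Supergeostrophic (V > V_g = 4.02 m/s), as expected around a high.

4.14 m/s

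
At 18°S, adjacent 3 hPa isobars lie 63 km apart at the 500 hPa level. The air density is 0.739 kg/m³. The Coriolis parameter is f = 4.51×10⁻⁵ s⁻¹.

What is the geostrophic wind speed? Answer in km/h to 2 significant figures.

510 km/h

Pressure gradient: |∂P/∂n| = 300 Pa / 63000 m = 4.76×10⁻³ Pa/m
Geostrophic balance (pressure-gradient force = Coriolis force):
V_g = (1/(fρ)) |∂P/∂n| = 4.76×10⁻³ / (4.51×10⁻⁵ × 0.739) = 143 m/s
Converting: 143 m/s × 3.6 = 510 km/h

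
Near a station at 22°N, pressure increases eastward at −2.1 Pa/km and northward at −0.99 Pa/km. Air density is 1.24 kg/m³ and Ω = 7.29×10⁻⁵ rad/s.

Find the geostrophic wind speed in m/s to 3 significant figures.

34.3 m/s

Coriolis parameter at 22°N:
f = 2Ω sin φ = 2 × 7.29×10⁻⁵ × sin 22° = 5.46×10⁻⁵ s⁻¹
Component geostrophic relations (x east, y north):
u_g = −(1/(fρ)) ∂P/∂y,  v_g = (1/(fρ)) ∂P/∂x
u_g = −(−0.99×10⁻³)/(5.46×10⁻⁵ × 1.24) = 14.6 m/s;  v_g = (−2.1×10⁻³)/(5.46×10⁻⁵ × 1.24) = −31.0 m/s
|V_g| = √(u_g² + v_g²) = 34.3 m/s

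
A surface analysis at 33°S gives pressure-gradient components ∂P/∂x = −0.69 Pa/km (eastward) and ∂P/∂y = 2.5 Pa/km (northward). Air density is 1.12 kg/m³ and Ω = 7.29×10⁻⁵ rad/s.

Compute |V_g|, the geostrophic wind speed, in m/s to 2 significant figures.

Coriolis parameter at 33°S:
f = 2Ω sin φ = 2 × 7.29×10⁻⁵ × sin 33° = 7.94×10⁻⁵ s⁻¹
In the Southern Hemisphere f is negative: f = −7.94×10⁻⁵ s⁻¹.
Component geostrophic relations (x east, y north):
u_g = −(1/(fρ)) ∂P/∂y,  v_g = (1/(fρ)) ∂P/∂x
u_g = −(2.5×10⁻³)/(−7.94×10⁻⁵ × 1.12) = 28.1 m/s;  v_g = (−0.69×10⁻³)/(−7.94×10⁻⁵ × 1.12) = 7.76 m/s
|V_g| = √(u_g² + v_g²) = 29.2 m/s

29 m/s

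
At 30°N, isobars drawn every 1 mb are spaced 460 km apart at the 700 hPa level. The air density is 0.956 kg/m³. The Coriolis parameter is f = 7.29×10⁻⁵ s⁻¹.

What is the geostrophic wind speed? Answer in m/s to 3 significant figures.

3.12 m/s

Pressure gradient: |∂P/∂n| = 100 Pa / 460000 m = 2.17×10⁻⁴ Pa/m
Geostrophic balance (pressure-gradient force = Coriolis force):
V_g = (1/(fρ)) |∂P/∂n| = 2.17×10⁻⁴ / (7.29×10⁻⁵ × 0.956) = 3.12 m/s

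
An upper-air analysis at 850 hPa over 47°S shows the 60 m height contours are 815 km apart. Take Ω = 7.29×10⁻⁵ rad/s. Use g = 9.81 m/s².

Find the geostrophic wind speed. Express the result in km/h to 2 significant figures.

24 km/h

Coriolis parameter at 47°S:
f = 2Ω sin φ = 2 × 7.29×10⁻⁵ × sin 47° = 1.07×10⁻⁴ s⁻¹
Height gradient: |∂Z/∂n| = 60 m / 815000 m = 7.36×10⁻⁵
On a pressure surface, geostrophic balance gives V_g = (g/f)|∂Z/∂n|:
V_g = 9.81 × 7.36×10⁻⁵ / 1.07×10⁻⁴ = 6.77 m/s
Converting: 6.77 m/s × 3.6 = 24 km/h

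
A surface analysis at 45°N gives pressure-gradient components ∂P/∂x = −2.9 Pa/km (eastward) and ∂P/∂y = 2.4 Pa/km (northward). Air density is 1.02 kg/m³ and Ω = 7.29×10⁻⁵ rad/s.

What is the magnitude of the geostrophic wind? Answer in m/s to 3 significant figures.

Coriolis parameter at 45°N:
f = 2Ω sin φ = 2 × 7.29×10⁻⁵ × sin 45° = 1.03×10⁻⁴ s⁻¹
Component geostrophic relations (x east, y north):
u_g = −(1/(fρ)) ∂P/∂y,  v_g = (1/(fρ)) ∂P/∂x
u_g = −(2.4×10⁻³)/(1.03×10⁻⁴ × 1.02) = −22.8 m/s;  v_g = (−2.9×10⁻³)/(1.03×10⁻⁴ × 1.02) = −27.6 m/s
|V_g| = √(u_g² + v_g²) = 35.8 m/s

35.8 m/s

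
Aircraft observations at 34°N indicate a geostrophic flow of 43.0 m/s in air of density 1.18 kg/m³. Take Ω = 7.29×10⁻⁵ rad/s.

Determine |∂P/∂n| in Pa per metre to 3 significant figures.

4.14×10⁻³ Pa/m

Coriolis parameter at 34°N:
f = 2Ω sin φ = 2 × 7.29×10⁻⁵ × sin 34° = 8.15×10⁻⁵ s⁻¹
Geostrophic balance rearranged: |∂P/∂n| = f ρ V_g
|∂P/∂n| = 8.15×10⁻⁵ × 1.18 × 43.0 = 4.14×10⁻³ Pa/m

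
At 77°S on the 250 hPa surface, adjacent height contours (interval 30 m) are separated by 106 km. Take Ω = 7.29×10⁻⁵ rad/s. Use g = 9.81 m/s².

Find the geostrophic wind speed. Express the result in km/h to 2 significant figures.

Coriolis parameter at 77°S:
f = 2Ω sin φ = 2 × 7.29×10⁻⁵ × sin 77° = 1.42×10⁻⁴ s⁻¹
Height gradient: |∂Z/∂n| = 30 m / 106000 m = 2.83×10⁻⁴
On a pressure surface, geostrophic balance gives V_g = (g/f)|∂Z/∂n|:
V_g = 9.81 × 2.83×10⁻⁴ / 1.42×10⁻⁴ = 19.5 m/s
Converting: 19.5 m/s × 3.6 = 70 km/h

70 km/h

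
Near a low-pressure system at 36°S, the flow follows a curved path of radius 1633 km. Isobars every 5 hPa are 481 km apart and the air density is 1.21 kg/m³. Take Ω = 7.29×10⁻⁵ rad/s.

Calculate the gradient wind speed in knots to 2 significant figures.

18 knots

Coriolis parameter at 36°S:
f = 2Ω sin φ = 2 × 7.29×10⁻⁵ × sin 36° = 8.57×10⁻⁵ s⁻¹
Pressure gradient: |∂P/∂n| = 500 Pa / 481000 m = 1.04×10⁻³ Pa/m
Geostrophic speed: V_g = |∂P/∂n|/(fρ) = 1.04×10⁻³/(8.57×10⁻⁵ × 1.21) = 10.0 m/s
Around a low, centrifugal force acts outward with Coriolis, so pressure-gradient force balances both:
(1/ρ)|∂P/∂n| = fV + V²/R  →  V² + fR·V − fR·V_g = 0
With fR = 8.57×10⁻⁵ × 1633×10³ m = 140 m/s:
V = [−fR + √((fR)² + 4 fR V_g)]/2 = [−140 + √(140² + 4×140×10)]/2 = 9.39 m/s
Subgeostrophic (V < V_g = 10 m/s), as expected around a low.
Converting: 9.39 m/s × 1.944 = 18 knots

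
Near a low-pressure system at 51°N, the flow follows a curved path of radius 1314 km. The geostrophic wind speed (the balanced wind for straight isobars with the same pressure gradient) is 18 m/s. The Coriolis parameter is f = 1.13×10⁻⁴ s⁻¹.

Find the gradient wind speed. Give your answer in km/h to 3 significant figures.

Around a low, centrifugal force acts outward with Coriolis, so pressure-gradient force balances both:
(1/ρ)|∂P/∂n| = fV + V²/R  →  V² + fR·V − fR·V_g = 0
With fR = 1.13×10⁻⁴ × 1314×10³ m = 148 m/s:
V = [−fR + √((fR)² + 4 fR V_g)]/2 = [−148 + √(148² + 4×148×18)]/2 = 16.2 m/s
Subgeostrophic (V < V_g = 18 m/s), as expected around a low.
Converting: 16.2 m/s × 3.6 = 58.4 km/h

58.4 km/h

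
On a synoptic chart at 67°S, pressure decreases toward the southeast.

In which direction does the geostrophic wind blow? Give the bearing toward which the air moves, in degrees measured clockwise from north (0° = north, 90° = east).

The pressure-gradient force points toward the southeast (bearing 135°).
Geostrophic balance: in the Southern Hemisphere the Coriolis force deflects motion to the left, so the geostrophic wind blows 90° to the left of the pressure-gradient force (low pressure on the right).
Rotating 135° by 90° counterclockwise gives 045° — the wind blows toward the northeast.

045°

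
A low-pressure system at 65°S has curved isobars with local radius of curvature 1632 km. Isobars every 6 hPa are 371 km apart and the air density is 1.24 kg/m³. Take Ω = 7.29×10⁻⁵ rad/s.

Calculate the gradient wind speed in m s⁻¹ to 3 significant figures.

Coriolis parameter at 65°S:
f = 2Ω sin φ = 2 × 7.29×10⁻⁵ × sin 65° = 1.32×10⁻⁴ s⁻¹
Pressure gradient: |∂P/∂n| = 600 Pa / 371000 m = 1.62×10⁻³ Pa/m
Geostrophic speed: V_g = |∂P/∂n|/(fρ) = 1.62×10⁻³/(1.32×10⁻⁴ × 1.24) = 9.87 m/s
Around a low, centrifugal force acts outward with Coriolis, so pressure-gradient force balances both:
(1/ρ)|∂P/∂n| = fV + V²/R  →  V² + fR·V − fR·V_g = 0
With fR = 1.32×10⁻⁴ × 1632×10³ m = 216 m/s:
V = [−fR + √((fR)² + 4 fR V_g)]/2 = [−216 + √(216² + 4×216×9.87)]/2 = 9.46 m/s
Subgeostrophic (V < V_g = 9.87 m/s), as expected around a low.

9.46 m s⁻¹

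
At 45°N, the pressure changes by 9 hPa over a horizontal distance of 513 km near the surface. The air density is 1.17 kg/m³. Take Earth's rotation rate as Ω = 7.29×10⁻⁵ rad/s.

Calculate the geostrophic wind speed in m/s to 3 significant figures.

Coriolis parameter at 45°N:
f = 2Ω sin φ = 2 × 7.29×10⁻⁵ × sin 45° = 1.03×10⁻⁴ s⁻¹
Pressure gradient: |∂P/∂n| = 900 Pa / 513000 m = 1.75×10⁻³ Pa/m
Geostrophic balance (pressure-gradient force = Coriolis force):
V_g = (1/(fρ)) |∂P/∂n| = 1.75×10⁻³ / (1.03×10⁻⁴ × 1.17) = 14.5 m/s

14.5 m/s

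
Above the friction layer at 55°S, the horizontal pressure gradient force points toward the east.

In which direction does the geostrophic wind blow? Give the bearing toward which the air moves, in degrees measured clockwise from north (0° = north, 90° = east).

The pressure-gradient force points toward the east (bearing 090°).
Geostrophic balance: in the Southern Hemisphere the Coriolis force deflects motion to the left, so the geostrophic wind blows 90° to the left of the pressure-gradient force (low pressure on the right).
Rotating 090° by 90° counterclockwise gives 000° — the wind blows toward the north.

000°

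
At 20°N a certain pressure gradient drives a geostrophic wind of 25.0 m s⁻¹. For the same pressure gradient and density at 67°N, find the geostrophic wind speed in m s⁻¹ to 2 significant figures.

With the same pressure gradient and density, V_g ∝ 1/f ∝ 1/sin φ.
V₂ = V₁ · sin φ₁ / sin φ₂ = 25.0 × sin 20° / sin 67°
V₂ = 25.0 × 0.3420/0.9205 = 9.3 m s⁻¹

9.3 m s⁻¹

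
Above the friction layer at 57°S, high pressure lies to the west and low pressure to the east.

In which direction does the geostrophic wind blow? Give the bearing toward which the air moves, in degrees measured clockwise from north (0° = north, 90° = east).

000°

The pressure-gradient force points toward the east (bearing 090°).
Geostrophic balance: in the Southern Hemisphere the Coriolis force deflects motion to the left, so the geostrophic wind blows 90° to the left of the pressure-gradient force (low pressure on the right).
Rotating 090° by 90° counterclockwise gives 000° — the wind blows toward the north.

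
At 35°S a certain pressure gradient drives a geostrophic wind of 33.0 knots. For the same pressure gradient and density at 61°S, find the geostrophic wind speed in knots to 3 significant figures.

With the same pressure gradient and density, V_g ∝ 1/f ∝ 1/sin φ.
V₂ = V₁ · sin φ₁ / sin φ₂ = 33.0 × sin 35° / sin 61°
V₂ = 33.0 × 0.5736/0.8746 = 21.6 knots

21.6 knots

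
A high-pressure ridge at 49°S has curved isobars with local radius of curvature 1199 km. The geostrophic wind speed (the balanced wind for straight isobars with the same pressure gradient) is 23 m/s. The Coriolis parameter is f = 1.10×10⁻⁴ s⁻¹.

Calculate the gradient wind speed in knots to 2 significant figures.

58 knots

Around a high, pressure-gradient force acts outward with centrifugal, so Coriolis balances both:
fV = (1/ρ)|∂P/∂n| + V²/R  →  V² − fR·V + fR·V_g = 0
With fR = 1.10×10⁻⁴ × 1199×10³ m = 132 m/s:
V = [fR − √((fR)² − 4 fR V_g)]/2 = [132 − √(132² − 4×132×23)]/2 = 29.7 m/s
Supergeostrophic (V > V_g = 23 m/s), as expected around a high.
Converting: 29.7 m/s × 1.944 = 58 knots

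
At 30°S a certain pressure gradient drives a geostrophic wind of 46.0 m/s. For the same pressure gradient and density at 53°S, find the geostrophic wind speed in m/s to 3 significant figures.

With the same pressure gradient and density, V_g ∝ 1/f ∝ 1/sin φ.
V₂ = V₁ · sin φ₁ / sin φ₂ = 46.0 × sin 30° / sin 53°
V₂ = 46.0 × 0.5000/0.7986 = 28.8 m/s

28.8 m/s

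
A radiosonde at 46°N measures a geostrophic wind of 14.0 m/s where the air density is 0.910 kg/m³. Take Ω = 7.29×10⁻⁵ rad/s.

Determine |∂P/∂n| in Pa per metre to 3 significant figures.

1.34×10⁻³ Pa/m

Coriolis parameter at 46°N:
f = 2Ω sin φ = 2 × 7.29×10⁻⁵ × sin 46° = 1.05×10⁻⁴ s⁻¹
Geostrophic balance rearranged: |∂P/∂n| = f ρ V_g
|∂P/∂n| = 1.05×10⁻⁴ × 0.910 × 14.0 = 1.34×10⁻³ Pa/m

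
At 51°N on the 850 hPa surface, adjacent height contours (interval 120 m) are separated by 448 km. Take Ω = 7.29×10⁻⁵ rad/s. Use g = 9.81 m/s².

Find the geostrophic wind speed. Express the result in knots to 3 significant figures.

45.1 knots

Coriolis parameter at 51°N:
f = 2Ω sin φ = 2 × 7.29×10⁻⁵ × sin 51° = 1.13×10⁻⁴ s⁻¹
Height gradient: |∂Z/∂n| = 120 m / 448000 m = 2.68×10⁻⁴
On a pressure surface, geostrophic balance gives V_g = (g/f)|∂Z/∂n|:
V_g = 9.81 × 2.68×10⁻⁴ / 1.13×10⁻⁴ = 23.2 m/s
Converting: 23.2 m/s × 1.944 = 45.1 knots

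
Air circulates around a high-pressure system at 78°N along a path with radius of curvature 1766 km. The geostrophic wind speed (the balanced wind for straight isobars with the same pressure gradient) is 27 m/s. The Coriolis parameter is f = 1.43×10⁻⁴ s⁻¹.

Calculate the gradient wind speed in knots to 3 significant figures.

59.8 knots

Around a high, pressure-gradient force acts outward with centrifugal, so Coriolis balances both:
fV = (1/ρ)|∂P/∂n| + V²/R  →  V² − fR·V + fR·V_g = 0
With fR = 1.43×10⁻⁴ × 1766×10³ m = 253 m/s:
V = [fR − √((fR)² − 4 fR V_g)]/2 = [253 − √(253² − 4×253×27)]/2 = 30.7 m/s
Supergeostrophic (V > V_g = 27 m/s), as expected around a high.
Converting: 30.7 m/s × 1.944 = 59.8 knots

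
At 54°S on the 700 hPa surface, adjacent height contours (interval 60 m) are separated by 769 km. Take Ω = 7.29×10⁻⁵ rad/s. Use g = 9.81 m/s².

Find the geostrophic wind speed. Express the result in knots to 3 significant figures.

12.6 knots

Coriolis parameter at 54°S:
f = 2Ω sin φ = 2 × 7.29×10⁻⁵ × sin 54° = 1.18×10⁻⁴ s⁻¹
Height gradient: |∂Z/∂n| = 60 m / 769000 m = 7.80×10⁻⁵
On a pressure surface, geostrophic balance gives V_g = (g/f)|∂Z/∂n|:
V_g = 9.81 × 7.80×10⁻⁵ / 1.18×10⁻⁴ = 6.49 m/s
Converting: 6.49 m/s × 1.944 = 12.6 knots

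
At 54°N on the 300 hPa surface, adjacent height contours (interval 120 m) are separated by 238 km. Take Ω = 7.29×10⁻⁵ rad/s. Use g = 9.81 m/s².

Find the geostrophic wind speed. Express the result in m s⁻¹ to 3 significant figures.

Coriolis parameter at 54°N:
f = 2Ω sin φ = 2 × 7.29×10⁻⁵ × sin 54° = 1.18×10⁻⁴ s⁻¹
Height gradient: |∂Z/∂n| = 120 m / 238000 m = 5.04×10⁻⁴
On a pressure surface, geostrophic balance gives V_g = (g/f)|∂Z/∂n|:
V_g = 9.81 × 5.04×10⁻⁴ / 1.18×10⁻⁴ = 41.9 m/s

41.9 m s⁻¹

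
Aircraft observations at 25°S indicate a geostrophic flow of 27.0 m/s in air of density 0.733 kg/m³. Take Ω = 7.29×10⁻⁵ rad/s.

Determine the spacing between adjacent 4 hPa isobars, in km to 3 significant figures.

328 km

Coriolis parameter at 25°S:
f = 2Ω sin φ = 2 × 7.29×10⁻⁵ × sin 25° = 6.16×10⁻⁵ s⁻¹
Geostrophic balance rearranged: |∂P/∂n| = f ρ V_g
|∂P/∂n| = 6.16×10⁻⁵ × 0.733 × 27.0 = 1.22×10⁻³ Pa/m
Isobar spacing: Δn = ΔP/|∂P/∂n| = 400 Pa / 1.22×10⁻³ Pa/m = 328010 m ≈ 328 km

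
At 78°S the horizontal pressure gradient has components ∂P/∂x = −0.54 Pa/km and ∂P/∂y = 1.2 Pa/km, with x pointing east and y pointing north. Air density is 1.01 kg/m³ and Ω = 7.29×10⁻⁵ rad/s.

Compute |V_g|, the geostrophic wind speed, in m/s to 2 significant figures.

Coriolis parameter at 78°S:
f = 2Ω sin φ = 2 × 7.29×10⁻⁵ × sin 78° = 1.43×10⁻⁴ s⁻¹
In the Southern Hemisphere f is negative: f = −1.43×10⁻⁴ s⁻¹.
Component geostrophic relations (x east, y north):
u_g = −(1/(fρ)) ∂P/∂y,  v_g = (1/(fρ)) ∂P/∂x
u_g = −(1.2×10⁻³)/(−1.43×10⁻⁴ × 1.01) = 8.33 m/s;  v_g = (−0.54×10⁻³)/(−1.43×10⁻⁴ × 1.01) = 3.75 m/s
|V_g| = √(u_g² + v_g²) = 9.14 m/s

9.1 m/s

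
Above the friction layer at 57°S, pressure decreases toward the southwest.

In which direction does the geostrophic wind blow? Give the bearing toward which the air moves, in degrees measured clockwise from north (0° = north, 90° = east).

The pressure-gradient force points toward the southwest (bearing 225°).
Geostrophic balance: in the Southern Hemisphere the Coriolis force deflects motion to the left, so the geostrophic wind blows 90° to the left of the pressure-gradient force (low pressure on the right).
Rotating 225° by 90° counterclockwise gives 135° — the wind blows toward the southeast.

135°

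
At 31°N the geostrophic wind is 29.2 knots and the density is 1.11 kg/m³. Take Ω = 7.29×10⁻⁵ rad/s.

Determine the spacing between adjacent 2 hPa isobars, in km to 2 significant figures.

160 km

Coriolis parameter at 31°N:
f = 2Ω sin φ = 2 × 7.29×10⁻⁵ × sin 31° = 7.51×10⁻⁵ s⁻¹
Wind speed in SI: 29.2 knots = 15.0 m/s
Geostrophic balance rearranged: |∂P/∂n| = f ρ V_g
|∂P/∂n| = 7.51×10⁻⁵ × 1.11 × 15.0 = 1.25×10⁻³ Pa/m
Isobar spacing: Δn = ΔP/|∂P/∂n| = 200 Pa / 1.25×10⁻³ Pa/m = 159731 m ≈ 160 km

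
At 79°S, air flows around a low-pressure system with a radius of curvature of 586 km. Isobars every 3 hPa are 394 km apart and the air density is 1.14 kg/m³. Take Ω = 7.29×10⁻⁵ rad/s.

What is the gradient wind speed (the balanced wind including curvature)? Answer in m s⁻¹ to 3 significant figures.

4.43 m s⁻¹

Coriolis parameter at 79°S:
f = 2Ω sin φ = 2 × 7.29×10⁻⁵ × sin 79° = 1.43×10⁻⁴ s⁻¹
Pressure gradient: |∂P/∂n| = 300 Pa / 394000 m = 7.61×10⁻⁴ Pa/m
Geostrophic speed: V_g = |∂P/∂n|/(fρ) = 7.61×10⁻⁴/(1.43×10⁻⁴ × 1.14) = 4.67 m/s
Around a low, centrifugal force acts outward with Coriolis, so pressure-gradient force balances both:
(1/ρ)|∂P/∂n| = fV + V²/R  →  V² + fR·V − fR·V_g = 0
With fR = 1.43×10⁻⁴ × 586×10³ m = 83.9 m/s:
V = [−fR + √((fR)² + 4 fR V_g)]/2 = [−83.9 + √(83.9² + 4×83.9×4.67)]/2 = 4.43 m/s
Subgeostrophic (V < V_g = 4.67 m/s), as expected around a low.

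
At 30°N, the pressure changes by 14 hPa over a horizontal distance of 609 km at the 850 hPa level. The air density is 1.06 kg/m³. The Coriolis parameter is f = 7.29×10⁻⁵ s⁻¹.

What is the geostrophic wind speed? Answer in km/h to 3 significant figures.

107 km/h

Pressure gradient: |∂P/∂n| = 1400 Pa / 609000 m = 2.30×10⁻³ Pa/m
Geostrophic balance (pressure-gradient force = Coriolis force):
V_g = (1/(fρ)) |∂P/∂n| = 2.30×10⁻³ / (7.29×10⁻⁵ × 1.06) = 29.7 m/s
Converting: 29.7 m/s × 3.6 = 107 km/h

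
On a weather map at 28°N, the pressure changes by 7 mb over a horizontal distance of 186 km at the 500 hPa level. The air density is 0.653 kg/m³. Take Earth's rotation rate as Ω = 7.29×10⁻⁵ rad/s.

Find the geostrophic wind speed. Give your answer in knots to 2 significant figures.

160 knots

Coriolis parameter at 28°N:
f = 2Ω sin φ = 2 × 7.29×10⁻⁵ × sin 28° = 6.84×10⁻⁵ s⁻¹
Pressure gradient: |∂P/∂n| = 700 Pa / 186000 m = 3.76×10⁻³ Pa/m
Geostrophic balance (pressure-gradient force = Coriolis force):
V_g = (1/(fρ)) |∂P/∂n| = 3.76×10⁻³ / (6.84×10⁻⁵ × 0.653) = 84.2 m/s
Converting: 84.2 m/s × 1.944 = 160 knots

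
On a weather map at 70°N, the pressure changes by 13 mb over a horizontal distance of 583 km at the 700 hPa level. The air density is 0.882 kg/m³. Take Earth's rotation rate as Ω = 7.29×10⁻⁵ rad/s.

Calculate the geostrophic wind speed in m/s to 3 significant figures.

18.5 m/s

Coriolis parameter at 70°N:
f = 2Ω sin φ = 2 × 7.29×10⁻⁵ × sin 70° = 1.37×10⁻⁴ s⁻¹
Pressure gradient: |∂P/∂n| = 1300 Pa / 583000 m = 2.23×10⁻³ Pa/m
Geostrophic balance (pressure-gradient force = Coriolis force):
V_g = (1/(fρ)) |∂P/∂n| = 2.23×10⁻³ / (1.37×10⁻⁴ × 0.882) = 18.5 m/s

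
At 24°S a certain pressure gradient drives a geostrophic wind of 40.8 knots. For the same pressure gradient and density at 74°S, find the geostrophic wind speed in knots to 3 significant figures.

With the same pressure gradient and density, V_g ∝ 1/f ∝ 1/sin φ.
V₂ = V₁ · sin φ₁ / sin φ₂ = 40.8 × sin 24° / sin 74°
V₂ = 40.8 × 0.4067/0.9613 = 17.3 knots

17.3 knots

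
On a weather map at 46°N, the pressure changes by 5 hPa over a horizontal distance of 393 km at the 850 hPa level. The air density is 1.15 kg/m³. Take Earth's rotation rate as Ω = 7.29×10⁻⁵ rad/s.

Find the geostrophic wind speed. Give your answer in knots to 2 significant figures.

Coriolis parameter at 46°N:
f = 2Ω sin φ = 2 × 7.29×10⁻⁵ × sin 46° = 1.05×10⁻⁴ s⁻¹
Pressure gradient: |∂P/∂n| = 500 Pa / 393000 m = 1.27×10⁻³ Pa/m
Geostrophic balance (pressure-gradient force = Coriolis force):
V_g = (1/(fρ)) |∂P/∂n| = 1.27×10⁻³ / (1.05×10⁻⁴ × 1.15) = 10.5 m/s
Converting: 10.5 m/s × 1.944 = 21 knots

21 knots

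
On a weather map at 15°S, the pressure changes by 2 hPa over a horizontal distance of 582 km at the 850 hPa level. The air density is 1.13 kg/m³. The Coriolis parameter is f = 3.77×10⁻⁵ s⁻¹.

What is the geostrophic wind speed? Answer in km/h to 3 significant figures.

Pressure gradient: |∂P/∂n| = 200 Pa / 582000 m = 3.44×10⁻⁴ Pa/m
Geostrophic balance (pressure-gradient force = Coriolis force):
V_g = (1/(fρ)) |∂P/∂n| = 3.44×10⁻⁴ / (3.77×10⁻⁵ × 1.13) = 8.07 m/s
Converting: 8.07 m/s × 3.6 = 29.0 km/h

29.0 km/h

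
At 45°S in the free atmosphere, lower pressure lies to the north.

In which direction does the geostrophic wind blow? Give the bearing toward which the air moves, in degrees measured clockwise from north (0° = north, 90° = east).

The pressure-gradient force points toward the north (bearing 000°).
Geostrophic balance: in the Southern Hemisphere the Coriolis force deflects motion to the left, so the geostrophic wind blows 90° to the left of the pressure-gradient force (low pressure on the right).
Rotating 000° by 90° counterclockwise gives 270° — the wind blows toward the west.

270°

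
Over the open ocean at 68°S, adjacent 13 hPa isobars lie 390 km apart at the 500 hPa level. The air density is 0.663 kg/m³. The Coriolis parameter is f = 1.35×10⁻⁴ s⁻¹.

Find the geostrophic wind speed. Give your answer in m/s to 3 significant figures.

Pressure gradient: |∂P/∂n| = 1300 Pa / 390000 m = 3.33×10⁻³ Pa/m
Geostrophic balance (pressure-gradient force = Coriolis force):
V_g = (1/(fρ)) |∂P/∂n| = 3.33×10⁻³ / (1.35×10⁻⁴ × 0.663) = 37.2 m/s

37.2 m/s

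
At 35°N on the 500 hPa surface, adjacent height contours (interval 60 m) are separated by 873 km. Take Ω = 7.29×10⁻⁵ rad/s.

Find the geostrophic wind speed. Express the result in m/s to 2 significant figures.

Coriolis parameter at 35°N:
f = 2Ω sin φ = 2 × 7.29×10⁻⁵ × sin 35° = 8.36×10⁻⁵ s⁻¹
Height gradient: |∂Z/∂n| = 60 m / 873000 m = 6.87×10⁻⁵
On a pressure surface, geostrophic balance gives V_g = (g/f)|∂Z/∂n|:
V_g = 9.81 × 6.87×10⁻⁵ / 8.36×10⁻⁵ = 8.06 m/s

8.1 m/s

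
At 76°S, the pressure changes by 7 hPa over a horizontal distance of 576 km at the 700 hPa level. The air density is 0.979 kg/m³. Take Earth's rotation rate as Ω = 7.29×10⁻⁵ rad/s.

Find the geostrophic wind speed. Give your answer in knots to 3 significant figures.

17.1 knots

Coriolis parameter at 76°S:
f = 2Ω sin φ = 2 × 7.29×10⁻⁵ × sin 76° = 1.41×10⁻⁴ s⁻¹
Pressure gradient: |∂P/∂n| = 700 Pa / 576000 m = 1.22×10⁻³ Pa/m
Geostrophic balance (pressure-gradient force = Coriolis force):
V_g = (1/(fρ)) |∂P/∂n| = 1.22×10⁻³ / (1.41×10⁻⁴ × 0.979) = 8.77 m/s
Converting: 8.77 m/s × 1.944 = 17.1 knots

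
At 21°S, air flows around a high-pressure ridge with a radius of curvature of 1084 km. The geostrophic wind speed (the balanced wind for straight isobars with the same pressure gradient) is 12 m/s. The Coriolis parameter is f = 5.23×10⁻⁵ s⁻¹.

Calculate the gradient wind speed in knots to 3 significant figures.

Around a high, pressure-gradient force acts outward with centrifugal, so Coriolis balances both:
fV = (1/ρ)|∂P/∂n| + V²/R  →  V² − fR·V + fR·V_g = 0
With fR = 5.23×10⁻⁵ × 1084×10³ m = 56.7 m/s:
V = [fR − √((fR)² − 4 fR V_g)]/2 = [56.7 − √(56.7² − 4×56.7×12)]/2 = 17.2 m/s
Supergeostrophic (V > V_g = 12 m/s), as expected around a high.
Converting: 17.2 m/s × 1.944 = 33.5 knots

33.5 knots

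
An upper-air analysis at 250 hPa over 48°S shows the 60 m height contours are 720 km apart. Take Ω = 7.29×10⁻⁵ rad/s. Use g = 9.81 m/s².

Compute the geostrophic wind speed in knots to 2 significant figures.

15 knots

Coriolis parameter at 48°S:
f = 2Ω sin φ = 2 × 7.29×10⁻⁵ × sin 48° = 1.08×10⁻⁴ s⁻¹
Height gradient: |∂Z/∂n| = 60 m / 720000 m = 8.33×10⁻⁵
On a pressure surface, geostrophic balance gives V_g = (g/f)|∂Z/∂n|:
V_g = 9.81 × 8.33×10⁻⁵ / 1.08×10⁻⁴ = 7.54 m/s
Converting: 7.54 m/s × 1.944 = 15 knots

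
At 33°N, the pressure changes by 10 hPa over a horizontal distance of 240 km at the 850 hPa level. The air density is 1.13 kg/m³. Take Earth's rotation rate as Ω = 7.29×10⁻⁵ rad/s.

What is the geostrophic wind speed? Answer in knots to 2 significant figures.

Coriolis parameter at 33°N:
f = 2Ω sin φ = 2 × 7.29×10⁻⁵ × sin 33° = 7.94×10⁻⁵ s⁻¹
Pressure gradient: |∂P/∂n| = 1000 Pa / 240000 m = 4.17×10⁻³ Pa/m
Geostrophic balance (pressure-gradient force = Coriolis force):
V_g = (1/(fρ)) |∂P/∂n| = 4.17×10⁻³ / (7.94×10⁻⁵ × 1.13) = 46.4 m/s
Converting: 46.4 m/s × 1.944 = 90 knots

90 knots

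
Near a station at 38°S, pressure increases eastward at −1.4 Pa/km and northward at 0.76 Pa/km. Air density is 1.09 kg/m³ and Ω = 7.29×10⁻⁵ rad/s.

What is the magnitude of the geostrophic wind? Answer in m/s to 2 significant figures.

16 m/s

Coriolis parameter at 38°S:
f = 2Ω sin φ = 2 × 7.29×10⁻⁵ × sin 38° = 8.98×10⁻⁵ s⁻¹
In the Southern Hemisphere f is negative: f = −8.98×10⁻⁵ s⁻¹.
Component geostrophic relations (x east, y north):
u_g = −(1/(fρ)) ∂P/∂y,  v_g = (1/(fρ)) ∂P/∂x
u_g = −(0.76×10⁻³)/(−8.98×10⁻⁵ × 1.09) = 7.77 m/s;  v_g = (−1.4×10⁻³)/(−8.98×10⁻⁵ × 1.09) = 14.3 m/s
|V_g| = √(u_g² + v_g²) = 16.3 m/s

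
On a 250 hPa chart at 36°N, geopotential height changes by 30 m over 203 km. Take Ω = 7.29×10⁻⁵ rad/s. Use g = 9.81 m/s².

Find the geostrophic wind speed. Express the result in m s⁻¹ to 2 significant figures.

Coriolis parameter at 36°N:
f = 2Ω sin φ = 2 × 7.29×10⁻⁵ × sin 36° = 8.57×10⁻⁵ s⁻¹
Height gradient: |∂Z/∂n| = 30 m / 203000 m = 1.48×10⁻⁴
On a pressure surface, geostrophic balance gives V_g = (g/f)|∂Z/∂n|:
V_g = 9.81 × 1.48×10⁻⁴ / 8.57×10⁻⁵ = 16.9 m/s

17 m s⁻¹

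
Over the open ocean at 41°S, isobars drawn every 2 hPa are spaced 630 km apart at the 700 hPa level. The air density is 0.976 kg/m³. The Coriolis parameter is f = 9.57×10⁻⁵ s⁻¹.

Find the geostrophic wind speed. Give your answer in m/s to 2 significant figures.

3.4 m/s

Pressure gradient: |∂P/∂n| = 200 Pa / 630000 m = 3.17×10⁻⁴ Pa/m
Geostrophic balance (pressure-gradient force = Coriolis force):
V_g = (1/(fρ)) |∂P/∂n| = 3.17×10⁻⁴ / (9.57×10⁻⁵ × 0.976) = 3.40 m/s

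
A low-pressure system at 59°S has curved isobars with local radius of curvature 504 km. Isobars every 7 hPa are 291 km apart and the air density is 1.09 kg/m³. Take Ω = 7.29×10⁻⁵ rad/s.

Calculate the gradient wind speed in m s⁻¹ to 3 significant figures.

14.4 m s⁻¹

Coriolis parameter at 59°S:
f = 2Ω sin φ = 2 × 7.29×10⁻⁵ × sin 59° = 1.25×10⁻⁴ s⁻¹
Pressure gradient: |∂P/∂n| = 700 Pa / 291000 m = 2.41×10⁻³ Pa/m
Geostrophic speed: V_g = |∂P/∂n|/(fρ) = 2.41×10⁻³/(1.25×10⁻⁴ × 1.09) = 17.7 m/s
Around a low, centrifugal force acts outward with Coriolis, so pressure-gradient force balances both:
(1/ρ)|∂P/∂n| = fV + V²/R  →  V² + fR·V − fR·V_g = 0
With fR = 1.25×10⁻⁴ × 504×10³ m = 63.0 m/s:
V = [−fR + √((fR)² + 4 fR V_g)]/2 = [−63.0 + √(63.0² + 4×63.0×17.7)]/2 = 14.4 m/s
Subgeostrophic (V < V_g = 17.7 m/s), as expected around a low.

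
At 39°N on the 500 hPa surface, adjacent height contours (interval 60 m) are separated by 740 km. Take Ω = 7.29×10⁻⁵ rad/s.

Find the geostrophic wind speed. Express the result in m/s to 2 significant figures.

Coriolis parameter at 39°N:
f = 2Ω sin φ = 2 × 7.29×10⁻⁵ × sin 39° = 9.18×10⁻⁵ s⁻¹
Height gradient: |∂Z/∂n| = 60 m / 740000 m = 8.11×10⁻⁵
On a pressure surface, geostrophic balance gives V_g = (g/f)|∂Z/∂n|:
V_g = 9.81 × 8.11×10⁻⁵ / 9.18×10⁻⁵ = 8.67 m/s

8.7 m/s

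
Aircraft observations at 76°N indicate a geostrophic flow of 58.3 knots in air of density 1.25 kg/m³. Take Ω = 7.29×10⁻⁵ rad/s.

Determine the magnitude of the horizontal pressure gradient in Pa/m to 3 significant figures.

Coriolis parameter at 76°N:
f = 2Ω sin φ = 2 × 7.29×10⁻⁵ × sin 76° = 1.41×10⁻⁴ s⁻¹
Wind speed in SI: 58.3 knots = 30.0 m/s
Geostrophic balance rearranged: |∂P/∂n| = f ρ V_g
|∂P/∂n| = 1.41×10⁻⁴ × 1.25 × 30.0 = 5.30×10⁻³ Pa/m

5.30×10⁻³ Pa/m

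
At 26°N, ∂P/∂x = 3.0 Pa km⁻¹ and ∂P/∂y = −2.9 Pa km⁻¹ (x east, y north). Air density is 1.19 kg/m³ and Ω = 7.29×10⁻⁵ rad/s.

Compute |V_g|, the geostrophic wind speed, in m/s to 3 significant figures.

54.9 m/s

Coriolis parameter at 26°N:
f = 2Ω sin φ = 2 × 7.29×10⁻⁵ × sin 26° = 6.39×10⁻⁵ s⁻¹
Component geostrophic relations (x east, y north):
u_g = −(1/(fρ)) ∂P/∂y,  v_g = (1/(fρ)) ∂P/∂x
u_g = −(−2.9×10⁻³)/(6.39×10⁻⁵ × 1.19) = 38.1 m/s;  v_g = (3.0×10⁻³)/(6.39×10⁻⁵ × 1.19) = 39.4 m/s
|V_g| = √(u_g² + v_g²) = 54.9 m/s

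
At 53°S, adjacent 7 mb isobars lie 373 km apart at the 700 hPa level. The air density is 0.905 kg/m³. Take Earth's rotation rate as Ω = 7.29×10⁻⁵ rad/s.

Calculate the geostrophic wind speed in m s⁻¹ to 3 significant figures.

17.8 m s⁻¹

Coriolis parameter at 53°S:
f = 2Ω sin φ = 2 × 7.29×10⁻⁵ × sin 53° = 1.16×10⁻⁴ s⁻¹
Pressure gradient: |∂P/∂n| = 700 Pa / 373000 m = 1.88×10⁻³ Pa/m
Geostrophic balance (pressure-gradient force = Coriolis force):
V_g = (1/(fρ)) |∂P/∂n| = 1.88×10⁻³ / (1.16×10⁻⁴ × 0.905) = 17.8 m/s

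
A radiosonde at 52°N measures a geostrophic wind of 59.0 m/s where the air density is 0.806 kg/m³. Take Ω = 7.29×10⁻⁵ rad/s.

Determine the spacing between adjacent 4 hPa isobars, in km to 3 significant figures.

Coriolis parameter at 52°N:
f = 2Ω sin φ = 2 × 7.29×10⁻⁵ × sin 52° = 1.15×10⁻⁴ s⁻¹
Geostrophic balance rearranged: |∂P/∂n| = f ρ V_g
|∂P/∂n| = 1.15×10⁻⁴ × 0.806 × 59.0 = 5.46×10⁻³ Pa/m
Isobar spacing: Δn = ΔP/|∂P/∂n| = 400 Pa / 5.46×10⁻³ Pa/m = 73212 m ≈ 73.2 km

73.2 km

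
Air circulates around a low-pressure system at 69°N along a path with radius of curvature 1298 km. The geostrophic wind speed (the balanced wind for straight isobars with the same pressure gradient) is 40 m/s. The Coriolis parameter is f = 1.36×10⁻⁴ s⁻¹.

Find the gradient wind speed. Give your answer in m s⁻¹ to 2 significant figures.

34 m s⁻¹

Around a low, centrifugal force acts outward with Coriolis, so pressure-gradient force balances both:
(1/ρ)|∂P/∂n| = fV + V²/R  →  V² + fR·V − fR·V_g = 0
With fR = 1.36×10⁻⁴ × 1298×10³ m = 177 m/s:
V = [−fR + √((fR)² + 4 fR V_g)]/2 = [−177 + √(177² + 4×177×40)]/2 = 33.6 m/s
Subgeostrophic (V < V_g = 40 m/s), as expected around a low.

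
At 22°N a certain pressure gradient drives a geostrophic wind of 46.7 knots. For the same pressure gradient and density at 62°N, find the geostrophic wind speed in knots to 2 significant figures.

With the same pressure gradient and density, V_g ∝ 1/f ∝ 1/sin φ.
V₂ = V₁ · sin φ₁ / sin φ₂ = 46.7 × sin 22° / sin 62°
V₂ = 46.7 × 0.3746/0.8829 = 20 knots

20 knots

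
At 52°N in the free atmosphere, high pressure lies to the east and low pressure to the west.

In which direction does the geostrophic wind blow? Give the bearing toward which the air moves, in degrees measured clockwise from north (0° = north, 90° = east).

000°

The pressure-gradient force points toward the west (bearing 270°).
Geostrophic balance: in the Northern Hemisphere the Coriolis force deflects motion to the right, so the geostrophic wind blows 90° to the right of the pressure-gradient force (low pressure on the left).
Rotating 270° by 90° clockwise gives 000° — the wind blows toward the north.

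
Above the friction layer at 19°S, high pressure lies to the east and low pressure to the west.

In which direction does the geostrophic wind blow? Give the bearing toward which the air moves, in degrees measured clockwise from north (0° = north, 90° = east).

180°

The pressure-gradient force points toward the west (bearing 270°).
Geostrophic balance: in the Southern Hemisphere the Coriolis force deflects motion to the left, so the geostrophic wind blows 90° to the left of the pressure-gradient force (low pressure on the right).
Rotating 270° by 90° counterclockwise gives 180° — the wind blows toward the south.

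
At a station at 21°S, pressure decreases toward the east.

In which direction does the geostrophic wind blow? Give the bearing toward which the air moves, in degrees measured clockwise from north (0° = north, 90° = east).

000°

The pressure-gradient force points toward the east (bearing 090°).
Geostrophic balance: in the Southern Hemisphere the Coriolis force deflects motion to the left, so the geostrophic wind blows 90° to the left of the pressure-gradient force (low pressure on the right).
Rotating 090° by 90° counterclockwise gives 000° — the wind blows toward the north.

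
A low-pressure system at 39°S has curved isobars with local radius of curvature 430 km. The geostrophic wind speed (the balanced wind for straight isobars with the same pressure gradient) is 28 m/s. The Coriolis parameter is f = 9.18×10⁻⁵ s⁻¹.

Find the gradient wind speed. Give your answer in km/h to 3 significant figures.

68.1 km/h

Around a low, centrifugal force acts outward with Coriolis, so pressure-gradient force balances both:
(1/ρ)|∂P/∂n| = fV + V²/R  →  V² + fR·V − fR·V_g = 0
With fR = 9.18×10⁻⁵ × 430×10³ m = 39.5 m/s:
V = [−fR + √((fR)² + 4 fR V_g)]/2 = [−39.5 + √(39.5² + 4×39.5×28)]/2 = 18.9 m/s
Subgeostrophic (V < V_g = 28 m/s), as expected around a low.
Converting: 18.9 m/s × 3.6 = 68.1 km/h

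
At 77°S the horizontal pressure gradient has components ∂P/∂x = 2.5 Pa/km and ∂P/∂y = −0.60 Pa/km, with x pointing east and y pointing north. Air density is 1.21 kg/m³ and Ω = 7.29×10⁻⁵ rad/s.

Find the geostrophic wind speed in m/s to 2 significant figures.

Coriolis parameter at 77°S:
f = 2Ω sin φ = 2 × 7.29×10⁻⁵ × sin 77° = 1.42×10⁻⁴ s⁻¹
In the Southern Hemisphere f is negative: f = −1.42×10⁻⁴ s⁻¹.
Component geostrophic relations (x east, y north):
u_g = −(1/(fρ)) ∂P/∂y,  v_g = (1/(fρ)) ∂P/∂x
u_g = −(−0.60×10⁻³)/(−1.42×10⁻⁴ × 1.21) = −3.49 m/s;  v_g = (2.5×10⁻³)/(−1.42×10⁻⁴ × 1.21) = −14.5 m/s
|V_g| = √(u_g² + v_g²) = 15.0 m/s

15 m/s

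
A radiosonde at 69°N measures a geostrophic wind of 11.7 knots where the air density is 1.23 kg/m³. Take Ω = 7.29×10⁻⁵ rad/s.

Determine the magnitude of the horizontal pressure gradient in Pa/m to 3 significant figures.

Coriolis parameter at 69°N:
f = 2Ω sin φ = 2 × 7.29×10⁻⁵ × sin 69° = 1.36×10⁻⁴ s⁻¹
Wind speed in SI: 11.7 knots = 6.02 m/s
Geostrophic balance rearranged: |∂P/∂n| = f ρ V_g
|∂P/∂n| = 1.36×10⁻⁴ × 1.23 × 6.02 = 1.01×10⁻³ Pa/m

1.01×10⁻³ Pa/m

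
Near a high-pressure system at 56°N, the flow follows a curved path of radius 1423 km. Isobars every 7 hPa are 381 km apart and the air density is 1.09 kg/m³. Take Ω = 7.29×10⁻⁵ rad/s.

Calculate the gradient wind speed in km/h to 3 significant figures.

Coriolis parameter at 56°N:
f = 2Ω sin φ = 2 × 7.29×10⁻⁵ × sin 56° = 1.21×10⁻⁴ s⁻¹
Pressure gradient: |∂P/∂n| = 700 Pa / 381000 m = 1.84×10⁻³ Pa/m
Geostrophic speed: V_g = |∂P/∂n|/(fρ) = 1.84×10⁻³/(1.21×10⁻⁴ × 1.09) = 13.9 m/s
Around a high, pressure-gradient force acts outward with centrifugal, so Coriolis balances both:
fV = (1/ρ)|∂P/∂n| + V²/R  →  V² − fR·V + fR·V_g = 0
With fR = 1.21×10⁻⁴ × 1423×10³ m = 172 m/s:
V = [fR − √((fR)² − 4 fR V_g)]/2 = [172 − √(172² − 4×172×13.9)]/2 = 15.3 m/s
Supergeostrophic (V > V_g = 13.9 m/s), as expected around a high.
Converting: 15.3 m/s × 3.6 = 55.1 km/h

55.1 km/h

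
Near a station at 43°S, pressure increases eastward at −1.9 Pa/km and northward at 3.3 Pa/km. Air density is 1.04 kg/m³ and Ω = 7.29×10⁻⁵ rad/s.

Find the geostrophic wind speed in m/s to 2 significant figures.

Coriolis parameter at 43°S:
f = 2Ω sin φ = 2 × 7.29×10⁻⁵ × sin 43° = 9.94×10⁻⁵ s⁻¹
In the Southern Hemisphere f is negative: f = −9.94×10⁻⁵ s⁻¹.
Component geostrophic relations (x east, y north):
u_g = −(1/(fρ)) ∂P/∂y,  v_g = (1/(fρ)) ∂P/∂x
u_g = −(3.3×10⁻³)/(−9.94×10⁻⁵ × 1.04) = 31.9 m/s;  v_g = (−1.9×10⁻³)/(−9.94×10⁻⁵ × 1.04) = 18.4 m/s
|V_g| = √(u_g² + v_g²) = 36.8 m/s

37 m/s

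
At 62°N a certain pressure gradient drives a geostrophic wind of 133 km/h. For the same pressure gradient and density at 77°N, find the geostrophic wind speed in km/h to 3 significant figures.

With the same pressure gradient and density, V_g ∝ 1/f ∝ 1/sin φ.
V₂ = V₁ · sin φ₁ / sin φ₂ = 133 × sin 62° / sin 77°
V₂ = 133 × 0.8829/0.9744 = 121 km/h

121 km/h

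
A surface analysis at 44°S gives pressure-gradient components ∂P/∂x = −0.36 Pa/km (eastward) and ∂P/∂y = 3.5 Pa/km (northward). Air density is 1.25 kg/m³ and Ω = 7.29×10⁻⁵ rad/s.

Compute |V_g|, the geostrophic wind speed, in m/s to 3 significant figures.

Coriolis parameter at 44°S:
f = 2Ω sin φ = 2 × 7.29×10⁻⁵ × sin 44° = 1.01×10⁻⁴ s⁻¹
In the Southern Hemisphere f is negative: f = −1.01×10⁻⁴ s⁻¹.
Component geostrophic relations (x east, y north):
u_g = −(1/(fρ)) ∂P/∂y,  v_g = (1/(fρ)) ∂P/∂x
u_g = −(3.5×10⁻³)/(−1.01×10⁻⁴ × 1.25) = 27.6 m/s;  v_g = (−0.36×10⁻³)/(−1.01×10⁻⁴ × 1.25) = 2.84 m/s
|V_g| = √(u_g² + v_g²) = 27.8 m/s

27.8 m/s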